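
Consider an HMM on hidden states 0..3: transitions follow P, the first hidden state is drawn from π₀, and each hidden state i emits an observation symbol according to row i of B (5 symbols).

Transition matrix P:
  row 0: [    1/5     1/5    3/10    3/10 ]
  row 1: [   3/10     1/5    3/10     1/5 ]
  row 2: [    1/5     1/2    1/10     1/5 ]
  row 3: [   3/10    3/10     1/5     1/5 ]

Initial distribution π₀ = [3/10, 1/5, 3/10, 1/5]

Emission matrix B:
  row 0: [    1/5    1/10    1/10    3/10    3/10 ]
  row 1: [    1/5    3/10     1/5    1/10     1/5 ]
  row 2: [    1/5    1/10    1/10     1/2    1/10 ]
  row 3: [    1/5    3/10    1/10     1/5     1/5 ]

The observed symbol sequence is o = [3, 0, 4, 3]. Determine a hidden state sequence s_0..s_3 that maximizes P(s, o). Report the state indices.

t=0: δ = [9.000e-02, 2.000e-02, 1.500e-01, 4.000e-02]  (obs o_0=3)
t=1: δ = [6.000e-03, 1.500e-02, 5.400e-03, 6.000e-03]  ψ = [2, 2, 0, 2]  (obs o_1=0)
t=2: δ = [1.350e-03, 6.000e-04, 4.500e-04, 6.000e-04]  ψ = [1, 1, 1, 1]  (obs o_2=4)
t=3: δ = [8.100e-05, 2.700e-05, 2.025e-04, 8.100e-05]  ψ = [0, 0, 0, 0]  (obs o_3=3)
backtrack: best end state = 2; path = [2, 1, 0, 2]

path = [2, 1, 0, 2]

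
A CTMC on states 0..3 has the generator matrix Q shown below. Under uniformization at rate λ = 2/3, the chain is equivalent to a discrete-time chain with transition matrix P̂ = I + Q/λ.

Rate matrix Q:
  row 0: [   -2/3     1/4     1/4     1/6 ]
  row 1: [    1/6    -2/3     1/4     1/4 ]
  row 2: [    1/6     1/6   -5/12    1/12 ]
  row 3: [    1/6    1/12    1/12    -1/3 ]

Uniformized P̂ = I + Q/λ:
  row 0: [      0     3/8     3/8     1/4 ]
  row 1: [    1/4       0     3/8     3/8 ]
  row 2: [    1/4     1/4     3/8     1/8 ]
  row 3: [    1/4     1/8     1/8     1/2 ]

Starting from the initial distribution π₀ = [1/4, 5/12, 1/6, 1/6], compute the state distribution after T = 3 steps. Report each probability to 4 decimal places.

π = [0.1992, 0.1883, 0.2979, 0.3146]

t=0: π = [0.2500, 0.4167, 0.1667, 0.1667]
t=1: π = [0.1875, 0.1563, 0.3333, 0.3229]
t=2: π = [0.2031, 0.1940, 0.2943, 0.3086]
t=3: π = [0.1992, 0.1883, 0.2979, 0.3146]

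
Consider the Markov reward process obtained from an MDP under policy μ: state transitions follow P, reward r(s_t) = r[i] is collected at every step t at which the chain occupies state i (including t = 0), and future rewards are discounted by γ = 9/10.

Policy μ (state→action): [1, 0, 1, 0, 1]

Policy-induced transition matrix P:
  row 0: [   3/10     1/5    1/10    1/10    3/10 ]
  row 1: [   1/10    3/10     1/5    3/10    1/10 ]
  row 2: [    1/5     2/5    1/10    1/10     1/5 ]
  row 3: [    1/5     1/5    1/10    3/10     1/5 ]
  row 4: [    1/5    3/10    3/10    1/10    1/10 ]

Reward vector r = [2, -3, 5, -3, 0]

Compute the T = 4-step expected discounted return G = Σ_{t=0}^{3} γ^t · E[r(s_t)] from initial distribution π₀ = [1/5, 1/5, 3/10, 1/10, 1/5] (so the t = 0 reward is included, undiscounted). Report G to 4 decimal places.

G = 0.5076

t=0: π = [0.2000, 0.2000, 0.3000, 0.1000, 0.2000], E[r] = 1.0000, γ^t·E[r] = 1.000000, running G = 1.000000
t=1: π = [0.2000, 0.3000, 0.1600, 0.1600, 0.1800], E[r] = -0.1800, γ^t·E[r] = -0.162000, running G = 0.838000
t=2: π = [0.1900, 0.2800, 0.1660, 0.1920, 0.1720], E[r] = -0.2060, γ^t·E[r] = -0.166860, running G = 0.671140
t=3: π = [0.1910, 0.2784, 0.1624, 0.1944, 0.1738], E[r] = -0.2244, γ^t·E[r] = -0.163588, running G = 0.507552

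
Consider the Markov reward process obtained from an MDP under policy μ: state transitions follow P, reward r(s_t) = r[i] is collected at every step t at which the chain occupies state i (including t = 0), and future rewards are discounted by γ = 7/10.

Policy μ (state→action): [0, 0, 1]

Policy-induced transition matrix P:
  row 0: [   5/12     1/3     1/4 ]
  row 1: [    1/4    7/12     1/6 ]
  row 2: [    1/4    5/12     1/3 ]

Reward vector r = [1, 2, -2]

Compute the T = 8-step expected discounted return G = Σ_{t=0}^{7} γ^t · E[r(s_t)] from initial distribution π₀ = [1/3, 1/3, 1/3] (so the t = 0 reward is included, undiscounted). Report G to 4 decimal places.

G = 1.9345

t=0: π = [0.3333, 0.3333, 0.3333], E[r] = 0.3333, γ^t·E[r] = 0.333333, running G = 0.333333
t=1: π = [0.3056, 0.4444, 0.2500], E[r] = 0.6944, γ^t·E[r] = 0.486111, running G = 0.819444
t=2: π = [0.3009, 0.4653, 0.2338], E[r] = 0.7639, γ^t·E[r] = 0.374306, running G = 1.193750
t=3: π = [0.3002, 0.4691, 0.2307], E[r] = 0.7770, γ^t·E[r] = 0.266513, running G = 1.460263
t=4: π = [0.3000, 0.4698, 0.2301], E[r] = 0.7794, γ^t·E[r] = 0.187146, running G = 1.647409
t=5: π = [0.3000, 0.4700, 0.2300], E[r] = 0.7799, γ^t·E[r] = 0.131078, running G = 1.778487
t=6: π = [0.3000, 0.4700, 0.2300], E[r] = 0.7800, γ^t·E[r] = 0.091764, running G = 1.870251
t=7: π = [0.3000, 0.4700, 0.2300], E[r] = 0.7800, γ^t·E[r] = 0.064236, running G = 1.934487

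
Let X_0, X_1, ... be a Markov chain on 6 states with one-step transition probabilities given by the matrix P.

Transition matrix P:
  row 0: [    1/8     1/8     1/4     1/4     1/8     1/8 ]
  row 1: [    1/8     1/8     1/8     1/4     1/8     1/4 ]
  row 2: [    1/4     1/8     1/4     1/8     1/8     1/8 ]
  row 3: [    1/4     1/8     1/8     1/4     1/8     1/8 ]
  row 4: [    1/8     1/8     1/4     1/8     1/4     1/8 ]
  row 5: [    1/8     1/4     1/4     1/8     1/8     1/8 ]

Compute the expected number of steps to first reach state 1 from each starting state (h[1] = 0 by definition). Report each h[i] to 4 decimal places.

h = [7.1111, 0.0000, 7.1111, 7.1111, 7.1111, 6.2222]

First-step conditioning: h[1] = 0; for i ≠ 1, h[i] = 1 + Σ_k P[i][k]·h[k].
  h[0] = 1 + 1/8·h[0] + 1/4·h[2] + 1/4·h[3] + 1/8·h[4] + 1/8·h[5]
  h[2] = 1 + 1/4·h[0] + 1/4·h[2] + 1/8·h[3] + 1/8·h[4] + 1/8·h[5]
  h[3] = 1 + 1/4·h[0] + 1/8·h[2] + 1/4·h[3] + 1/8·h[4] + 1/8·h[5]
  h[4] = 1 + 1/8·h[0] + 1/4·h[2] + 1/8·h[3] + 1/4·h[4] + 1/8·h[5]
  h[5] = 1 + 1/8·h[0] + 1/4·h[2] + 1/8·h[3] + 1/8·h[4] + 1/8·h[5]
Solving the 5×5 linear system over states ≠ 1 gives exactly h = [64/9, 0, 64/9, 64/9, 64/9, 56/9] (h[1] = 0 is the target).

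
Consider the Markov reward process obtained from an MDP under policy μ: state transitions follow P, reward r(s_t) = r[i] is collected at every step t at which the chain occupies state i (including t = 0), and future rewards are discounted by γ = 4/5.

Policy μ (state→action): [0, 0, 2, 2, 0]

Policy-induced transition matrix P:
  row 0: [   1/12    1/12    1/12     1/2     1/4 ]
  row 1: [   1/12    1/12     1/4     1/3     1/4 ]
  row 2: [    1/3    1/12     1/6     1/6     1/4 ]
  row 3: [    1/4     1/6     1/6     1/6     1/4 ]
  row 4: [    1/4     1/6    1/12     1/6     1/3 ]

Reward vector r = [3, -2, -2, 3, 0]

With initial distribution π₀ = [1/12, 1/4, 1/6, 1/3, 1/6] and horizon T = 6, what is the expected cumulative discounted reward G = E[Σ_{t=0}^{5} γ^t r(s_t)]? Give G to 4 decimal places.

t=0: π = [0.0833, 0.2500, 0.1667, 0.3333, 0.1667], E[r] = 0.4167, γ^t·E[r] = 0.416667, running G = 0.416667
t=1: π = [0.2083, 0.1250, 0.1667, 0.2361, 0.2639], E[r] = 0.7500, γ^t·E[r] = 0.600000, running G = 1.016667
t=2: π = [0.2083, 0.1250, 0.1377, 0.2569, 0.2720], E[r] = 0.8704, γ^t·E[r] = 0.557037, running G = 1.573704
t=3: π = [0.2059, 0.1274, 0.1371, 0.2569, 0.2727], E[r] = 0.8597, γ^t·E[r] = 0.440148, running G = 2.013852
t=4: π = [0.2059, 0.1275, 0.1374, 0.2565, 0.2727], E[r] = 0.8575, γ^t·E[r] = 0.351226, running G = 2.365078
t=5: π = [0.2059, 0.1274, 0.1374, 0.2565, 0.2727], E[r] = 0.8576, γ^t·E[r] = 0.281016, running G = 2.646094

G = 2.6461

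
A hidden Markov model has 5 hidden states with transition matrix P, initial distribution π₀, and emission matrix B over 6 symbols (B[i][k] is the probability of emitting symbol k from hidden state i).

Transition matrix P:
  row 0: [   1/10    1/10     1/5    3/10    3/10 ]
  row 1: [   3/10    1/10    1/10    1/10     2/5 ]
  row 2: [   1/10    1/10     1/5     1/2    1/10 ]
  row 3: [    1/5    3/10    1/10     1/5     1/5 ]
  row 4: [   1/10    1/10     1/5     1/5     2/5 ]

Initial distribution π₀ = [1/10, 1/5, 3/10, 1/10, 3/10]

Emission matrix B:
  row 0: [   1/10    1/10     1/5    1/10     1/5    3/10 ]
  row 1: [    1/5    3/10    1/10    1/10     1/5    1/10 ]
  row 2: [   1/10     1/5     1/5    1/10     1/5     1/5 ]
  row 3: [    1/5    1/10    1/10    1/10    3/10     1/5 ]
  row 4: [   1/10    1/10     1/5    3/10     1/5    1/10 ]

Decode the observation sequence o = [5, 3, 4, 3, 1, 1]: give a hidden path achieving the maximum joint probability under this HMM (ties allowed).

path = [4, 4, 4, 4, 2, 3]

t=0: δ = [3.000e-02, 2.000e-02, 6.000e-02, 2.000e-02, 3.000e-02]  (obs o_0=5)
t=1: δ = [6.000e-04, 6.000e-04, 1.200e-03, 3.000e-03, 3.600e-03]  ψ = [1, 2, 2, 2, 4]  (obs o_1=3)
t=2: δ = [1.200e-04, 1.800e-04, 1.440e-04, 2.160e-04, 2.880e-04]  ψ = [3, 3, 4, 4, 4]  (obs o_2=4)
t=3: δ = [5.400e-06, 6.480e-06, 5.760e-06, 7.200e-06, 3.456e-05]  ψ = [1, 3, 4, 2, 4]  (obs o_3=3)
t=4: δ = [3.456e-07, 1.037e-06, 1.382e-06, 6.912e-07, 1.382e-06]  ψ = [4, 4, 4, 4, 4]  (obs o_4=1)
t=5: δ = [3.110e-08, 6.221e-08, 5.530e-08, 6.912e-08, 5.530e-08]  ψ = [1, 3, 2, 2, 4]  (obs o_5=1)
backtrack: best end state = 3; path = [4, 4, 4, 4, 2, 3]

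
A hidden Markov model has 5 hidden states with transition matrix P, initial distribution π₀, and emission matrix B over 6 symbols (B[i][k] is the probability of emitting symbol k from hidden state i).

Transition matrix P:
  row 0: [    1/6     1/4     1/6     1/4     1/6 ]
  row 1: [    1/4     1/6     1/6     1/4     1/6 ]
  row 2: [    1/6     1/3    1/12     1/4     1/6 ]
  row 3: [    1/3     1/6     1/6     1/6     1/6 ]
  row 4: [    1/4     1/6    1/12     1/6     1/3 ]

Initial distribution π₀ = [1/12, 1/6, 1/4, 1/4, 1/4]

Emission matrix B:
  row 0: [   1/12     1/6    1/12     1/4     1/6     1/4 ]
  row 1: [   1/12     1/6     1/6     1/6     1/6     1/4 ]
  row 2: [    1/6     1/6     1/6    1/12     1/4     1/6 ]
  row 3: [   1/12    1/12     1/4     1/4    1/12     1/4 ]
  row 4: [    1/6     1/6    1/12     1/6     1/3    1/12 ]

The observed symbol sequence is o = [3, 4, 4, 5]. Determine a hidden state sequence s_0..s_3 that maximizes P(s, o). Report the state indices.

path = [4, 4, 4, 0]

t=0: δ = [2.083e-02, 2.778e-02, 2.083e-02, 6.250e-02, 4.167e-02]  (obs o_0=3)
t=1: δ = [3.472e-03, 1.736e-03, 2.604e-03, 8.681e-04, 4.630e-03]  ψ = [3, 3, 3, 3, 4]  (obs o_1=4)
t=2: δ = [1.929e-04, 1.447e-04, 1.447e-04, 7.234e-05, 5.144e-04]  ψ = [4, 0, 0, 0, 4]  (obs o_2=4)
t=3: δ = [3.215e-05, 2.143e-05, 7.144e-06, 2.143e-05, 1.429e-05]  ψ = [4, 4, 4, 4, 4]  (obs o_3=5)
backtrack: best end state = 0; path = [4, 4, 4, 0]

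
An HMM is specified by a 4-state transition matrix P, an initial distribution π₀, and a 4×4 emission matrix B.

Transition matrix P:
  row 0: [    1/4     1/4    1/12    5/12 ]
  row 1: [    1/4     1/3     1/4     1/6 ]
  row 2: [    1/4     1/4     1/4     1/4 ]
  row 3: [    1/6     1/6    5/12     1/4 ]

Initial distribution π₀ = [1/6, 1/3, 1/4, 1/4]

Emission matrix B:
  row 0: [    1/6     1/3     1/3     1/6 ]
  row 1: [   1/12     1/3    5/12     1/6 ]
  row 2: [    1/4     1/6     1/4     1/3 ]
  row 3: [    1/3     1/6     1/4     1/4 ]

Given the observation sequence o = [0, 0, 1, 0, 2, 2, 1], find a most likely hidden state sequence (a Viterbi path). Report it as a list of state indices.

path = [3, 2, 0, 3, 2, 1, 1]

t=0: δ = [2.778e-02, 2.778e-02, 6.250e-02, 8.333e-02]  (obs o_0=0)
t=1: δ = [2.604e-03, 1.302e-03, 8.681e-03, 6.944e-03]  ψ = [2, 2, 3, 3]  (obs o_1=0)
t=2: δ = [7.234e-04, 7.234e-04, 4.823e-04, 3.617e-04]  ψ = [2, 2, 3, 2]  (obs o_2=1)
t=3: δ = [3.014e-05, 2.009e-05, 4.521e-05, 1.005e-04]  ψ = [0, 1, 1, 0]  (obs o_3=0)
t=4: δ = [5.582e-06, 6.977e-06, 1.047e-05, 6.279e-06]  ψ = [3, 3, 3, 3]  (obs o_4=2)
t=5: δ = [8.721e-07, 1.090e-06, 6.541e-07, 6.541e-07]  ψ = [2, 2, 2, 2]  (obs o_5=2)
t=6: δ = [9.085e-08, 1.211e-07, 4.542e-08, 6.056e-08]  ψ = [1, 1, 1, 0]  (obs o_6=1)
backtrack: best end state = 1; path = [3, 2, 0, 3, 2, 1, 1]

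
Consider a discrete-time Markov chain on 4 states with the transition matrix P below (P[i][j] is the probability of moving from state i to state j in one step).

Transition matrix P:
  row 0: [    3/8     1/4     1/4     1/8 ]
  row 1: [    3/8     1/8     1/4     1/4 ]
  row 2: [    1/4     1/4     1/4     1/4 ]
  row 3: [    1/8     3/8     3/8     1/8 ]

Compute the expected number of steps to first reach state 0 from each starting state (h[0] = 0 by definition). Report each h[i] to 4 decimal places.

First-step conditioning: h[0] = 0; for i ≠ 0, h[i] = 1 + Σ_k P[i][k]·h[k].
  h[1] = 1 + 1/8·h[1] + 1/4·h[2] + 1/4·h[3]
  h[2] = 1 + 1/4·h[1] + 1/4·h[2] + 1/4·h[3]
  h[3] = 1 + 3/8·h[1] + 3/8·h[2] + 1/8·h[3]
Solving the 3×3 linear system over states ≠ 0 gives exactly h = [0, 144/41, 162/41, 178/41] (h[0] = 0 is the target).

h = [0.0000, 3.5122, 3.9512, 4.3415]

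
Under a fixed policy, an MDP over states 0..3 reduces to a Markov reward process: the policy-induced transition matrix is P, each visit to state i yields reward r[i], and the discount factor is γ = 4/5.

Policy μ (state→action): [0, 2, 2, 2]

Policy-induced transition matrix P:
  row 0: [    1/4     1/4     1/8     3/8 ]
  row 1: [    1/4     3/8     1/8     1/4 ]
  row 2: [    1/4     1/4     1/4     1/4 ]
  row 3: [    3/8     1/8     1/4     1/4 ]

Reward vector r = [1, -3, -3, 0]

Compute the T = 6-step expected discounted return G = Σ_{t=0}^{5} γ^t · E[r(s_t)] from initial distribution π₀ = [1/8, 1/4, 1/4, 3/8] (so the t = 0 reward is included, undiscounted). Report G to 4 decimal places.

G = -4.0807

t=0: π = [0.1250, 0.2500, 0.2500, 0.3750], E[r] = -1.3750, γ^t·E[r] = -1.375000, running G = -1.375000
t=1: π = [0.2969, 0.2344, 0.2031, 0.2656], E[r] = -1.0156, γ^t·E[r] = -0.812500, running G = -2.187500
t=2: π = [0.2832, 0.2461, 0.1836, 0.2871], E[r] = -1.0059, γ^t·E[r] = -0.643750, running G = -2.831250
t=3: π = [0.2859, 0.2449, 0.1838, 0.2854], E[r] = -1.0002, γ^t·E[r] = -0.512125, running G = -3.343375
t=4: π = [0.2857, 0.2449, 0.1837, 0.2857], E[r] = -1.0001, γ^t·E[r] = -0.409638, running G = -3.753013
t=5: π = [0.2857, 0.2449, 0.1837, 0.2857], E[r] = -1.0000, γ^t·E[r] = -0.327681, running G = -4.080694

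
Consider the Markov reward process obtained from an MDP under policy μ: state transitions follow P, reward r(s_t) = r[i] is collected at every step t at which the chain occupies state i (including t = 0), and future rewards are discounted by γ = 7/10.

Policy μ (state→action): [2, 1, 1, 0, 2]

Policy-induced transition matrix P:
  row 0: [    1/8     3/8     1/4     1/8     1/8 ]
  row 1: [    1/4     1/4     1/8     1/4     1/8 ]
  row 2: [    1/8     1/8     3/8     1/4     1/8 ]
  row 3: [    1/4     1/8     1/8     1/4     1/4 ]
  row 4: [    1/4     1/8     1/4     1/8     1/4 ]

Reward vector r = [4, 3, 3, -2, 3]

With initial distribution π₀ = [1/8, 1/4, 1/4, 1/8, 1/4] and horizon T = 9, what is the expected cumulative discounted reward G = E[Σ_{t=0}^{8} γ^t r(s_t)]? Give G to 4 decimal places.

t=0: π = [0.1250, 0.2500, 0.2500, 0.1250, 0.2500], E[r] = 2.5000, γ^t·E[r] = 2.500000, running G = 2.500000
t=1: π = [0.2031, 0.1875, 0.2344, 0.2031, 0.1719], E[r] = 2.1875, γ^t·E[r] = 1.531250, running G = 4.031250
t=2: π = [0.1953, 0.1992, 0.2305, 0.2031, 0.1719], E[r] = 2.1797, γ^t·E[r] = 1.068047, running G = 5.099297
t=3: π = [0.1968, 0.1987, 0.2285, 0.2041, 0.1719], E[r] = 2.1763, γ^t·E[r] = 0.746460, running G = 5.845757
t=4: π = [0.1968, 0.1990, 0.2282, 0.2039, 0.1720], E[r] = 2.1772, γ^t·E[r] = 0.522757, running G = 6.368514
t=5: π = [0.1969, 0.1991, 0.2282, 0.2039, 0.1720], E[r] = 2.1774, γ^t·E[r] = 0.365954, running G = 6.734468
t=6: π = [0.1969, 0.1991, 0.2281, 0.2039, 0.1720], E[r] = 2.1774, γ^t·E[r] = 0.256170, running G = 6.990638
t=7: π = [0.1969, 0.1991, 0.2281, 0.2039, 0.1720], E[r] = 2.1774, γ^t·E[r] = 0.179319, running G = 7.169957
t=8: π = [0.1969, 0.1991, 0.2281, 0.2039, 0.1720], E[r] = 2.1774, γ^t·E[r] = 0.125523, running G = 7.295480

G = 7.2955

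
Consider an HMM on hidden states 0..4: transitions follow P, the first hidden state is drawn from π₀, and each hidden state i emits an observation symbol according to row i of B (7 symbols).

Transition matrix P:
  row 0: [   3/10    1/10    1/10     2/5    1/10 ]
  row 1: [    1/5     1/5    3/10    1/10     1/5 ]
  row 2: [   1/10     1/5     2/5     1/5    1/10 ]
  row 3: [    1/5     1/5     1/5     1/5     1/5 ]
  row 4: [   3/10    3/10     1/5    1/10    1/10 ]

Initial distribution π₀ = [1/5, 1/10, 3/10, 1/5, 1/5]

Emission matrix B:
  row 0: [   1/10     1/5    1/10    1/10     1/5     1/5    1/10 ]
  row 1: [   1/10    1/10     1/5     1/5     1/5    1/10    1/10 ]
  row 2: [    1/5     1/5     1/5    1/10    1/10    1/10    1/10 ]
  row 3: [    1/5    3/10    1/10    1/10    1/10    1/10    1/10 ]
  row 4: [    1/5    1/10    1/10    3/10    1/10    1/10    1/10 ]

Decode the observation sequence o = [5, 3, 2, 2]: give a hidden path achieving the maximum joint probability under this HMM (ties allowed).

path = [2, 2, 2, 2]

t=0: δ = [4.000e-02, 1.000e-02, 3.000e-02, 2.000e-02, 2.000e-02]  (obs o_0=5)
t=1: δ = [1.200e-03, 1.200e-03, 1.200e-03, 1.600e-03, 1.200e-03]  ψ = [0, 2, 2, 0, 0]  (obs o_1=3)
t=2: δ = [3.600e-05, 7.200e-05, 9.600e-05, 4.800e-05, 3.200e-05]  ψ = [0, 4, 2, 0, 3]  (obs o_2=2)
t=3: δ = [1.440e-06, 3.840e-06, 7.680e-06, 1.920e-06, 1.440e-06]  ψ = [1, 2, 2, 2, 1]  (obs o_3=2)
backtrack: best end state = 2; path = [2, 2, 2, 2]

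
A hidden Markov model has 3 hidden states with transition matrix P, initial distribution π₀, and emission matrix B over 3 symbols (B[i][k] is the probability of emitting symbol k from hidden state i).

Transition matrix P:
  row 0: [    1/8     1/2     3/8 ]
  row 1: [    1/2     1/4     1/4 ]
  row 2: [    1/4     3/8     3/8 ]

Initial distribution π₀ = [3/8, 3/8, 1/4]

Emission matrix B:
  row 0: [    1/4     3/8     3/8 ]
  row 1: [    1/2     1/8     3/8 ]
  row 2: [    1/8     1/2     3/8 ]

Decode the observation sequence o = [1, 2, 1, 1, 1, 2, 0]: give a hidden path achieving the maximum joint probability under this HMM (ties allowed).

t=0: δ = [1.406e-01, 4.688e-02, 1.250e-01]  (obs o_0=1)
t=1: δ = [1.172e-02, 2.637e-02, 1.978e-02]  ψ = [2, 0, 0]  (obs o_1=2)
t=2: δ = [4.944e-03, 9.270e-04, 3.708e-03]  ψ = [1, 2, 2]  (obs o_2=1)
t=3: δ = [3.476e-04, 3.090e-04, 9.270e-04]  ψ = [2, 0, 0]  (obs o_3=1)
t=4: δ = [8.690e-05, 4.345e-05, 1.738e-04]  ψ = [2, 2, 2]  (obs o_4=1)
t=5: δ = [1.629e-05, 2.444e-05, 2.444e-05]  ψ = [2, 2, 2]  (obs o_5=2)
t=6: δ = [3.055e-06, 4.583e-06, 1.146e-06]  ψ = [1, 2, 2]  (obs o_6=0)
backtrack: best end state = 1; path = [0, 1, 0, 2, 2, 2, 1]

path = [0, 1, 0, 2, 2, 2, 1]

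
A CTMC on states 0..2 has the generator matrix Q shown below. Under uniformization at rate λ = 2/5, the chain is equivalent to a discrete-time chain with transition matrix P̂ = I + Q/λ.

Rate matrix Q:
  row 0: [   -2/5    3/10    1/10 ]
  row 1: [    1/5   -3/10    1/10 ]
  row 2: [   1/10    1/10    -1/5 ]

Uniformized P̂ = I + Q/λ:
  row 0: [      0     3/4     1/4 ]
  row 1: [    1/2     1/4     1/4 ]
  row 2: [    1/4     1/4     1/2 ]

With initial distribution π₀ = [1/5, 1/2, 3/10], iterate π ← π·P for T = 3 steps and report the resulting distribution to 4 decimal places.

t=0: π = [0.2000, 0.5000, 0.3000]
t=1: π = [0.3250, 0.3500, 0.3250]
t=2: π = [0.2563, 0.4125, 0.3313]
t=3: π = [0.2891, 0.3781, 0.3328]

π = [0.2891, 0.3781, 0.3328]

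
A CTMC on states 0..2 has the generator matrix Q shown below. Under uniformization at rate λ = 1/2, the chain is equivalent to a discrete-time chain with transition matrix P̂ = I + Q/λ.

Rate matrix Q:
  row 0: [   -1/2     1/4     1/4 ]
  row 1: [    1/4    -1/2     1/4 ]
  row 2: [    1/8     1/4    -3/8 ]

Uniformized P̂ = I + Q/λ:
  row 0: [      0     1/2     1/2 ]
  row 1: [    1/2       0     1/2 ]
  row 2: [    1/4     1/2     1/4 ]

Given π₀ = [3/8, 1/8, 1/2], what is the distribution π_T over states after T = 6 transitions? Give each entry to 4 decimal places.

π = [0.2699, 0.3301, 0.4000]

t=0: π = [0.3750, 0.1250, 0.5000]
t=1: π = [0.1875, 0.4375, 0.3750]
t=2: π = [0.3125, 0.2813, 0.4063]
t=3: π = [0.2422, 0.3594, 0.3984]
t=4: π = [0.2793, 0.3203, 0.4004]
t=5: π = [0.2603, 0.3398, 0.3999]
t=6: π = [0.2699, 0.3301, 0.4000]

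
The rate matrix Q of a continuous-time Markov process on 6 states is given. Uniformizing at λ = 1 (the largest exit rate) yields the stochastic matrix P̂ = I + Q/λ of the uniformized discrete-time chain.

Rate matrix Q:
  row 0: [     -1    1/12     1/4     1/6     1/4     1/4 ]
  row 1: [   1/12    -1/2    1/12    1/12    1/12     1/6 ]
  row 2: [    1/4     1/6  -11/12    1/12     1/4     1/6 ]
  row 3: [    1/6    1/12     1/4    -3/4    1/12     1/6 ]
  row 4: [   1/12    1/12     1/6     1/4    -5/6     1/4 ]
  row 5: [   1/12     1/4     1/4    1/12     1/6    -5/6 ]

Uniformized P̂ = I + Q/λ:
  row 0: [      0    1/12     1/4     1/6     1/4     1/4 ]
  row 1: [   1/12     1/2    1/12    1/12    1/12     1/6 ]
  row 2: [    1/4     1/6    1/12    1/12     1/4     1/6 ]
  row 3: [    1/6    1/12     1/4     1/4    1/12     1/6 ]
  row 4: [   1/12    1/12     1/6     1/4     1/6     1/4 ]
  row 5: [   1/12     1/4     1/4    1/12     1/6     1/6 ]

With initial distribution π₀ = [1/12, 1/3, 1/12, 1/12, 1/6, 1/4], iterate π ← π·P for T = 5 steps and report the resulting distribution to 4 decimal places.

t=0: π = [0.0833, 0.3333, 0.0833, 0.0833, 0.1667, 0.2500]
t=1: π = [0.0972, 0.2708, 0.1667, 0.1319, 0.1458, 0.1875]
t=2: π = [0.1140, 0.2413, 0.1649, 0.1377, 0.1551, 0.1869]
t=3: π = [0.1128, 0.2288, 0.1694, 0.1416, 0.1583, 0.1891]
t=4: π = [0.1140, 0.2243, 0.1704, 0.1427, 0.1593, 0.1893]
t=5: π = [0.1141, 0.2225, 0.1709, 0.1432, 0.1598, 0.1894]

π = [0.1141, 0.2225, 0.1709, 0.1432, 0.1598, 0.1894]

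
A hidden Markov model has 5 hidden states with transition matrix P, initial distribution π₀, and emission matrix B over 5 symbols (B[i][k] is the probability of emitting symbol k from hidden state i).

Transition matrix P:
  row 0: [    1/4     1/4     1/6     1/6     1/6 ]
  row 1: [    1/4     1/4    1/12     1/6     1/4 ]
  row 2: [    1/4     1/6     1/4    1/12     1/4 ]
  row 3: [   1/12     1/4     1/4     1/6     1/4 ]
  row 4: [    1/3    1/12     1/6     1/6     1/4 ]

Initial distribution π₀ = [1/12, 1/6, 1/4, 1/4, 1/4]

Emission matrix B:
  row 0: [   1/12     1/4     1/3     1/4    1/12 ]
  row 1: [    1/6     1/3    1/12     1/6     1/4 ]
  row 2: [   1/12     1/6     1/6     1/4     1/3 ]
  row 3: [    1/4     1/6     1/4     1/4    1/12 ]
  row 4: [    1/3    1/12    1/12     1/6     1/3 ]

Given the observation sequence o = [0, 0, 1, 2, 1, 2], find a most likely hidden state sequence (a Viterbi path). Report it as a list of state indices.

path = [4, 4, 0, 0, 1, 0]

t=0: δ = [6.944e-03, 2.778e-02, 2.083e-02, 6.250e-02, 8.333e-02]  (obs o_0=0)
t=1: δ = [2.315e-03, 2.604e-03, 1.302e-03, 3.472e-03, 6.944e-03]  ψ = [4, 3, 3, 4, 4]  (obs o_1=0)
t=2: δ = [5.787e-04, 2.894e-04, 1.929e-04, 1.929e-04, 1.447e-04]  ψ = [4, 3, 4, 4, 4]  (obs o_2=1)
t=3: δ = [4.823e-05, 1.206e-05, 1.608e-05, 2.411e-05, 8.038e-06]  ψ = [0, 0, 0, 0, 0]  (obs o_3=2)
t=4: δ = [3.014e-06, 4.019e-06, 1.340e-06, 1.340e-06, 6.698e-07]  ψ = [0, 0, 0, 0, 0]  (obs o_4=1)
t=5: δ = [3.349e-07, 8.372e-08, 8.372e-08, 1.674e-07, 8.372e-08]  ψ = [1, 1, 0, 1, 1]  (obs o_5=2)
backtrack: best end state = 0; path = [4, 4, 0, 0, 1, 0]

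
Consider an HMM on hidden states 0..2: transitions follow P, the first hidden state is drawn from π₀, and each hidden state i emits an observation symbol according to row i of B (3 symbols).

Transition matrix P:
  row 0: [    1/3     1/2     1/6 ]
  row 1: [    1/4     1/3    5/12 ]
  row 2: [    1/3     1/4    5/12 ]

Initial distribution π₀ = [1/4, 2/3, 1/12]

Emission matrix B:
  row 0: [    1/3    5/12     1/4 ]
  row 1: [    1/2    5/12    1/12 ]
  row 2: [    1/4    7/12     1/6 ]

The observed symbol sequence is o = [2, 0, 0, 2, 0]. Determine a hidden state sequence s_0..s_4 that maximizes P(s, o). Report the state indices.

t=0: δ = [6.250e-02, 5.556e-02, 1.389e-02]  (obs o_0=2)
t=1: δ = [6.944e-03, 1.562e-02, 5.787e-03]  ψ = [0, 0, 1]  (obs o_1=0)
t=2: δ = [1.302e-03, 2.604e-03, 1.628e-03]  ψ = [1, 1, 1]  (obs o_2=0)
t=3: δ = [1.628e-04, 7.234e-05, 1.808e-04]  ψ = [1, 1, 1]  (obs o_3=2)
t=4: δ = [2.009e-05, 4.069e-05, 1.884e-05]  ψ = [2, 0, 2]  (obs o_4=0)
backtrack: best end state = 1; path = [0, 1, 1, 0, 1]

path = [0, 1, 1, 0, 1]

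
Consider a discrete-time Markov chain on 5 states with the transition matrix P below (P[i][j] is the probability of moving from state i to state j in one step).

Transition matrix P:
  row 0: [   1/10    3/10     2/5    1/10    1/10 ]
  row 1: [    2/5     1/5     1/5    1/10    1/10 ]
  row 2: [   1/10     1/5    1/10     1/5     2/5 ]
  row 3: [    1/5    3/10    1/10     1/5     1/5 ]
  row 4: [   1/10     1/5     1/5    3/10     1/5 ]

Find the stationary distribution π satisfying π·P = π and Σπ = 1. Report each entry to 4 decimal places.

Balance equations π_j = Σ_i π_i·P[i][j]:
  π_0 = 1/10·π_0 + 2/5·π_1 + 1/10·π_2 + 1/5·π_3 + 1/10·π_4
  π_1 = 3/10·π_0 + 1/5·π_1 + 1/5·π_2 + 3/10·π_3 + 1/5·π_4
  π_2 = 2/5·π_0 + 1/5·π_1 + 1/10·π_2 + 1/10·π_3 + 1/5·π_4
  π_3 = 1/10·π_0 + 1/10·π_1 + 1/5·π_2 + 1/5·π_3 + 3/10·π_4
  normalize: π_0 + π_1 + π_2 + π_3 + π_4 = 1
Solving the linear system gives exactly π = [177/938, 2885/12194, 2439/12194, 2161/12194, 172/871].

π = [0.1887, 0.2366, 0.2000, 0.1772, 0.1975]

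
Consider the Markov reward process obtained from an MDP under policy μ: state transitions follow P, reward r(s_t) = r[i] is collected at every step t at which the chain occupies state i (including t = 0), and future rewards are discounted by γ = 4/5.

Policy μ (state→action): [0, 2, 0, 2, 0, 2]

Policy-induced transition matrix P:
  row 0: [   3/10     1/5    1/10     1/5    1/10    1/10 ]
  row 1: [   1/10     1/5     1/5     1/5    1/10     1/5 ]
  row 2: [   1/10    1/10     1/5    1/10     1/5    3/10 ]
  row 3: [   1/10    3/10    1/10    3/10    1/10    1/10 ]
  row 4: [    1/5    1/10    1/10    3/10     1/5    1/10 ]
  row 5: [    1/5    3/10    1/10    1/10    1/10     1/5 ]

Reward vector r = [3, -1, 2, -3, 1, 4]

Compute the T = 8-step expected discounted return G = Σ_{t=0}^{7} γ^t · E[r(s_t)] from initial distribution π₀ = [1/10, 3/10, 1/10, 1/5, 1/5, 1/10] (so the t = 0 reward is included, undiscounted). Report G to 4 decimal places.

G = 2.3935

t=0: π = [0.1000, 0.3000, 0.1000, 0.2000, 0.2000, 0.1000], E[r] = 0.2000, γ^t·E[r] = 0.200000, running G = 0.200000
t=1: π = [0.1500, 0.2000, 0.1400, 0.2200, 0.1300, 0.1600], E[r] = 0.6400, γ^t·E[r] = 0.512000, running G = 0.712000
t=2: π = [0.1590, 0.2110, 0.1340, 0.2050, 0.1270, 0.1640], E[r] = 0.7020, γ^t·E[r] = 0.449280, running G = 1.161280
t=3: π = [0.1609, 0.2108, 0.1345, 0.2034, 0.1261, 0.1643], E[r] = 0.7140, γ^t·E[r] = 0.365568, running G = 1.526848
t=4: π = [0.1612, 0.2107, 0.1345, 0.2031, 0.1261, 0.1644], E[r] = 0.7165, γ^t·E[r] = 0.293478, running G = 1.820326
t=5: π = [0.1613, 0.2107, 0.1345, 0.2030, 0.1261, 0.1644], E[r] = 0.7169, γ^t·E[r] = 0.234916, running G = 2.055242
t=6: π = [0.1613, 0.2107, 0.1345, 0.2030, 0.1261, 0.1644], E[r] = 0.7170, γ^t·E[r] = 0.187945, running G = 2.243187
t=7: π = [0.1613, 0.2107, 0.1345, 0.2030, 0.1261, 0.1644], E[r] = 0.7170, γ^t·E[r] = 0.150357, running G = 2.393544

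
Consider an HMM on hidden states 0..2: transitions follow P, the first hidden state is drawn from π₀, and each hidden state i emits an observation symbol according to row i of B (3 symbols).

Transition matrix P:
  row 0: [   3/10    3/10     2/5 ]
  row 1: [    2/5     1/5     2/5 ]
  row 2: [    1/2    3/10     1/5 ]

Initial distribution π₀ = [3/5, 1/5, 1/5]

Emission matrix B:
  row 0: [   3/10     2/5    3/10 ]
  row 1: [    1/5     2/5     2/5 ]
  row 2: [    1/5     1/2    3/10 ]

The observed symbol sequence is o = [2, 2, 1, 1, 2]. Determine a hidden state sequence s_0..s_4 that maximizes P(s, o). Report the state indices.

t=0: δ = [1.800e-01, 8.000e-02, 6.000e-02]  (obs o_0=2)
t=1: δ = [1.620e-02, 2.160e-02, 2.160e-02]  ψ = [0, 0, 0]  (obs o_1=2)
t=2: δ = [4.320e-03, 2.592e-03, 4.320e-03]  ψ = [2, 2, 1]  (obs o_2=1)
t=3: δ = [8.640e-04, 5.184e-04, 8.640e-04]  ψ = [2, 0, 0]  (obs o_3=1)
t=4: δ = [1.296e-04, 1.037e-04, 1.037e-04]  ψ = [2, 0, 0]  (obs o_4=2)
backtrack: best end state = 0; path = [0, 2, 0, 2, 0]

path = [0, 2, 0, 2, 0]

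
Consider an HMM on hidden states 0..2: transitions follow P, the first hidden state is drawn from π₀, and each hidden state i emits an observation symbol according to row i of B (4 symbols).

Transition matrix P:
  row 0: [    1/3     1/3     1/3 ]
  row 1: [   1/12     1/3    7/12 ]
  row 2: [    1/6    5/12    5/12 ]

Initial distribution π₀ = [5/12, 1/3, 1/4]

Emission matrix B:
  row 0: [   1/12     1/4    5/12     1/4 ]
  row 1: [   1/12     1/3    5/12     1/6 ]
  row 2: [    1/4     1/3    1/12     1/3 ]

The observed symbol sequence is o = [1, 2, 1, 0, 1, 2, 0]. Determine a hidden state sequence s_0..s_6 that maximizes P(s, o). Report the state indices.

t=0: δ = [1.042e-01, 1.111e-01, 8.333e-02]  (obs o_0=1)
t=1: δ = [1.447e-02, 1.543e-02, 5.401e-03]  ψ = [0, 1, 1]  (obs o_1=2)
t=2: δ = [1.206e-03, 1.715e-03, 3.001e-03]  ψ = [0, 1, 1]  (obs o_2=1)
t=3: δ = [4.168e-05, 1.042e-04, 3.126e-04]  ψ = [2, 2, 2]  (obs o_3=0)
t=4: δ = [1.302e-05, 4.341e-05, 4.341e-05]  ψ = [2, 2, 2]  (obs o_4=1)
t=5: δ = [3.015e-06, 7.537e-06, 2.110e-06]  ψ = [2, 2, 1]  (obs o_5=2)
t=6: δ = [8.374e-08, 2.094e-07, 1.099e-06]  ψ = [0, 1, 1]  (obs o_6=0)
backtrack: best end state = 2; path = [1, 1, 2, 2, 2, 1, 2]

path = [1, 1, 2, 2, 2, 1, 2]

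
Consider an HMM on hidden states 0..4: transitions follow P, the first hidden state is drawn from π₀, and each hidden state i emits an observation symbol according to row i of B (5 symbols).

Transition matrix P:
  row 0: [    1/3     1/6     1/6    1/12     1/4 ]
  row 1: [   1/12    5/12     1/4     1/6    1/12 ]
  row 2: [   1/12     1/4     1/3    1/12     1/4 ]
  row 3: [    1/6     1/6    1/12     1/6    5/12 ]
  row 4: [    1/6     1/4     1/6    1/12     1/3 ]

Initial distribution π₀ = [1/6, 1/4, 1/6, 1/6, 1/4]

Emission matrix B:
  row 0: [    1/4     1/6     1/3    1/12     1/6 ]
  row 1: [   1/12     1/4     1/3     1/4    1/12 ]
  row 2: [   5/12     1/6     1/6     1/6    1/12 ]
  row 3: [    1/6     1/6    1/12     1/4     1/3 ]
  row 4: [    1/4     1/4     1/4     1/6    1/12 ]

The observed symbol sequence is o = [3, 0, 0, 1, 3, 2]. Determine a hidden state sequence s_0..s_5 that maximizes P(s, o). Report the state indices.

path = [1, 2, 2, 1, 1, 1]

t=0: δ = [1.389e-02, 6.250e-02, 2.778e-02, 4.167e-02, 4.167e-02]  (obs o_0=3)
t=1: δ = [1.736e-03, 2.170e-03, 6.510e-03, 1.736e-03, 4.340e-03]  ψ = [3, 1, 1, 1, 3]  (obs o_1=0)
t=2: δ = [1.808e-04, 1.356e-04, 9.042e-04, 9.042e-05, 4.069e-04]  ψ = [4, 2, 2, 2, 2]  (obs o_2=0)
t=3: δ = [1.256e-05, 5.651e-05, 5.023e-05, 1.256e-05, 5.651e-05]  ψ = [2, 2, 2, 2, 2]  (obs o_3=1)
t=4: δ = [7.849e-07, 5.887e-06, 2.791e-06, 2.355e-06, 3.140e-06]  ψ = [4, 1, 2, 1, 4]  (obs o_4=3)
t=5: δ = [1.744e-07, 8.176e-07, 2.453e-07, 8.176e-08, 2.616e-07]  ψ = [4, 1, 1, 1, 4]  (obs o_5=2)
backtrack: best end state = 1; path = [1, 2, 2, 1, 1, 1]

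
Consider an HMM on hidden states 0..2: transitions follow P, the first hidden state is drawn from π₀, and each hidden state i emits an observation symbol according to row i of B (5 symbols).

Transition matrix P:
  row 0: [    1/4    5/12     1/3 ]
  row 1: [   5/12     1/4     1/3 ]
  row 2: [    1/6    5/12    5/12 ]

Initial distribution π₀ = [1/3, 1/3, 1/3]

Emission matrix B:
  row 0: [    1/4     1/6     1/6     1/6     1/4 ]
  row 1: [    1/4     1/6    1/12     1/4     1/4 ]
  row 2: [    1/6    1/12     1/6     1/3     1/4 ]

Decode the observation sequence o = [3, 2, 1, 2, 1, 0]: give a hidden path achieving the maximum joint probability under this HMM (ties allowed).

t=0: δ = [5.556e-02, 8.333e-02, 1.111e-01]  (obs o_0=3)
t=1: δ = [5.787e-03, 3.858e-03, 7.716e-03]  ψ = [1, 2, 2]  (obs o_1=2)
t=2: δ = [2.679e-04, 5.358e-04, 2.679e-04]  ψ = [1, 2, 2]  (obs o_2=1)
t=3: δ = [3.721e-05, 1.116e-05, 2.977e-05]  ψ = [1, 1, 1]  (obs o_3=2)
t=4: δ = [1.550e-06, 2.584e-06, 1.034e-06]  ψ = [0, 0, 0]  (obs o_4=1)
t=5: δ = [2.692e-07, 1.615e-07, 1.436e-07]  ψ = [1, 0, 1]  (obs o_5=0)
backtrack: best end state = 0; path = [2, 2, 1, 0, 1, 0]

path = [2, 2, 1, 0, 1, 0]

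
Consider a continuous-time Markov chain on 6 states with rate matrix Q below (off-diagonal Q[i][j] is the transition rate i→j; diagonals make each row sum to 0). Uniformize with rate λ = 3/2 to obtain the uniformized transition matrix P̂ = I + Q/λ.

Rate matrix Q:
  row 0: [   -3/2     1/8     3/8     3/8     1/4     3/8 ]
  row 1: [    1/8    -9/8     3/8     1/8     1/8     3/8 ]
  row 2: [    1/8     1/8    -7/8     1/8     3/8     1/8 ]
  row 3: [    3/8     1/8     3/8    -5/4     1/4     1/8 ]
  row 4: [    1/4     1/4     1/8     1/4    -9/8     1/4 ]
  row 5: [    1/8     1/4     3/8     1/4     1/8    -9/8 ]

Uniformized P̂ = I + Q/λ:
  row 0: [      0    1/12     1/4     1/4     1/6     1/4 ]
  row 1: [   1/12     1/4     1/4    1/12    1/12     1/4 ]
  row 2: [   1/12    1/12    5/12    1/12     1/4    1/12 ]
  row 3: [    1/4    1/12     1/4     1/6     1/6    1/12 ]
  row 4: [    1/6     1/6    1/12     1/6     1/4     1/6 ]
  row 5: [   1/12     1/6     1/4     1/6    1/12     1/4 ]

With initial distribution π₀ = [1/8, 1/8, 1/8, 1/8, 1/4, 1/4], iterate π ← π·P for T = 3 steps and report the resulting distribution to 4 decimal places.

π = [0.1123, 0.1348, 0.2648, 0.1430, 0.1769, 0.1681]

t=0: π = [0.1250, 0.1250, 0.1250, 0.1250, 0.2500, 0.2500]
t=1: π = [0.1146, 0.1458, 0.2292, 0.1563, 0.1667, 0.1875]
t=2: π = [0.1137, 0.1372, 0.2604, 0.1450, 0.1719, 0.1719]
t=3: π = [0.1123, 0.1348, 0.2648, 0.1430, 0.1769, 0.1681]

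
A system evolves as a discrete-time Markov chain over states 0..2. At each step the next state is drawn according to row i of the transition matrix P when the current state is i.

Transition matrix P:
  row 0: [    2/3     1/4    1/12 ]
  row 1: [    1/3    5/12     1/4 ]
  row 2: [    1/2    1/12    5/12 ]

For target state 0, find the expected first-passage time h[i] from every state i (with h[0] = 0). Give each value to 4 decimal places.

First-step conditioning: h[0] = 0; for i ≠ 0, h[i] = 1 + Σ_k P[i][k]·h[k].
  h[1] = 1 + 5/12·h[1] + 1/4·h[2]
  h[2] = 1 + 1/12·h[1] + 5/12·h[2]
Solving the 2×2 linear system over states ≠ 0 gives exactly h = [0, 60/23, 48/23] (h[0] = 0 is the target).

h = [0.0000, 2.6087, 2.0870]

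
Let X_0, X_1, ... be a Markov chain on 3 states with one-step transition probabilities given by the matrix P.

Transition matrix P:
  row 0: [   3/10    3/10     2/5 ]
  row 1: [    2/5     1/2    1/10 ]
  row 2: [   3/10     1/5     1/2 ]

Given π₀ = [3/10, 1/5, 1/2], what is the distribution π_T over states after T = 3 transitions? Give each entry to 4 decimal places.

π = [0.3319, 0.3286, 0.3395]

t=0: π = [0.3000, 0.2000, 0.5000]
t=1: π = [0.3200, 0.2900, 0.3900]
t=2: π = [0.3290, 0.3190, 0.3520]
t=3: π = [0.3319, 0.3286, 0.3395]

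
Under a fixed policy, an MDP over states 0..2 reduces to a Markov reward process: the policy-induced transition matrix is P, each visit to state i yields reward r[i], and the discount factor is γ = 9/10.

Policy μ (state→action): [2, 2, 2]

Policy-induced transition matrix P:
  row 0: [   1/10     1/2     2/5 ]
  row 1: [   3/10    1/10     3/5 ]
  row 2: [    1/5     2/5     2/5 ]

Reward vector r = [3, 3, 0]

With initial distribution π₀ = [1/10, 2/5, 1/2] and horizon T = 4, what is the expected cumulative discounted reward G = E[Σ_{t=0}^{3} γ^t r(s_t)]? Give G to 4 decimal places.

G = 5.3863

t=0: π = [0.1000, 0.4000, 0.5000], E[r] = 1.5000, γ^t·E[r] = 1.500000, running G = 1.500000
t=1: π = [0.2300, 0.2900, 0.4800], E[r] = 1.5600, γ^t·E[r] = 1.404000, running G = 2.904000
t=2: π = [0.2060, 0.3360, 0.4580], E[r] = 1.6260, γ^t·E[r] = 1.317060, running G = 4.221060
t=3: π = [0.2130, 0.3198, 0.4672], E[r] = 1.5984, γ^t·E[r] = 1.165234, running G = 5.386294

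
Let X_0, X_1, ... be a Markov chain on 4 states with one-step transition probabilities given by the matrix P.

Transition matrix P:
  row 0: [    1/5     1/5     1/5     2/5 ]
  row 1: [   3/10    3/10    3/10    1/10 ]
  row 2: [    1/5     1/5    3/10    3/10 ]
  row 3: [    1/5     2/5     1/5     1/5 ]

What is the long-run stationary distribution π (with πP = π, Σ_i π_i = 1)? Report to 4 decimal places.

Balance equations π_j = Σ_i π_i·P[i][j]:
  π_0 = 1/5·π_0 + 3/10·π_1 + 1/5·π_2 + 1/5·π_3
  π_1 = 1/5·π_0 + 3/10·π_1 + 1/5·π_2 + 2/5·π_3
  π_2 = 1/5·π_0 + 3/10·π_1 + 3/10·π_2 + 1/5·π_3
  normalize: π_0 + π_1 + π_2 + π_3 = 1
Solving the linear system gives exactly π = [117/514, 71/257, 65/257, 125/514].

π = [0.2276, 0.2763, 0.2529, 0.2432]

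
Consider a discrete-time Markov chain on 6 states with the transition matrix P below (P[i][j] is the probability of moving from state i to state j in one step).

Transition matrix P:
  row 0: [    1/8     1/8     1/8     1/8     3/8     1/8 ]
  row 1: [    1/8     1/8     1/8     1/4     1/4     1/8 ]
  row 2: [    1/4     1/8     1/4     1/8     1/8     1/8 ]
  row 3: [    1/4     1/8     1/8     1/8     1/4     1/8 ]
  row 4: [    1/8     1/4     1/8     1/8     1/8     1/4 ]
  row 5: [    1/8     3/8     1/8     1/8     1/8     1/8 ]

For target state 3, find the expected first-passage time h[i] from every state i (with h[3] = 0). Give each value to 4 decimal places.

h = [6.7176, 5.8905, 6.7464, 0.0000, 6.6167, 6.5360]

First-step conditioning: h[3] = 0; for i ≠ 3, h[i] = 1 + Σ_k P[i][k]·h[k].
  h[0] = 1 + 1/8·h[0] + 1/8·h[1] + 1/8·h[2] + 3/8·h[4] + 1/8·h[5]
  h[1] = 1 + 1/8·h[0] + 1/8·h[1] + 1/8·h[2] + 1/4·h[4] + 1/8·h[5]
  h[2] = 1 + 1/4·h[0] + 1/8·h[1] + 1/4·h[2] + 1/8·h[4] + 1/8·h[5]
  h[4] = 1 + 1/8·h[0] + 1/4·h[1] + 1/8·h[2] + 1/8·h[4] + 1/4·h[5]
  h[5] = 1 + 1/8·h[0] + 3/8·h[1] + 1/8·h[2] + 1/8·h[4] + 1/8·h[5]
Solving the 5×5 linear system over states ≠ 3 gives exactly h = [2331/347, 2044/347, 2341/347, 0, 2296/347, 2268/347] (h[3] = 0 is the target).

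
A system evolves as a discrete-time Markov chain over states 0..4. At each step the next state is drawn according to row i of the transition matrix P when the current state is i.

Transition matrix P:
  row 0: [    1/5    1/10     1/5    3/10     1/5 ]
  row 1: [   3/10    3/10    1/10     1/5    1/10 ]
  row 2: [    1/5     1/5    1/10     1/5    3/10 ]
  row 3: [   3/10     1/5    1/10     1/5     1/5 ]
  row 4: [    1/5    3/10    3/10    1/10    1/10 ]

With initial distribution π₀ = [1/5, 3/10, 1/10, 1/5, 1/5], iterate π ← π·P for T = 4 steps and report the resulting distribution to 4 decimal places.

t=0: π = [0.2000, 0.3000, 0.1000, 0.2000, 0.2000]
t=1: π = [0.2500, 0.2300, 0.1600, 0.2000, 0.1600]
t=2: π = [0.2430, 0.2140, 0.1570, 0.2090, 0.1770]
t=3: π = [0.2423, 0.2148, 0.1597, 0.2066, 0.1766]
t=4: π = [0.2421, 0.2149, 0.1596, 0.2066, 0.1768]

π = [0.2421, 0.2149, 0.1596, 0.2066, 0.1768]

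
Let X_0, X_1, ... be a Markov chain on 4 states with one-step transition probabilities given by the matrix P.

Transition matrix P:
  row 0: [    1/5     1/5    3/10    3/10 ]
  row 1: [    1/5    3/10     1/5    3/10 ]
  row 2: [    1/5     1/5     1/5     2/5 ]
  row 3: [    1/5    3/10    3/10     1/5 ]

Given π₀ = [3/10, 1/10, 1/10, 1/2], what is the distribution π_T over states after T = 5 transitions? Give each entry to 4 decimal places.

π = [0.2000, 0.2551, 0.2496, 0.2954]

t=0: π = [0.3000, 0.1000, 0.1000, 0.5000]
t=1: π = [0.2000, 0.2600, 0.2800, 0.2600]
t=2: π = [0.2000, 0.2520, 0.2460, 0.3020]
t=3: π = [0.2000, 0.2554, 0.2502, 0.2944]
t=4: π = [0.2000, 0.2550, 0.2494, 0.2956]
t=5: π = [0.2000, 0.2551, 0.2496, 0.2954]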